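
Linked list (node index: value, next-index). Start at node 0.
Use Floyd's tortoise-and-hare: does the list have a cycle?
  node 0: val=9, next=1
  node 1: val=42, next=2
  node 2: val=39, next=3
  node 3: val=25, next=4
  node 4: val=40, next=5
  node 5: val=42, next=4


Floyd's tortoise (slow, +1) and hare (fast, +2):
  init: slow=0, fast=0
  step 1: slow=1, fast=2
  step 2: slow=2, fast=4
  step 3: slow=3, fast=4
  step 4: slow=4, fast=4
  slow == fast at node 4: cycle detected

Cycle: yes


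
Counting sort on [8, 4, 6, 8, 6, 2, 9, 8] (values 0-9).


Input: [8, 4, 6, 8, 6, 2, 9, 8]
Counts: [0, 0, 1, 0, 1, 0, 2, 0, 3, 1]

Sorted: [2, 4, 6, 6, 8, 8, 8, 9]


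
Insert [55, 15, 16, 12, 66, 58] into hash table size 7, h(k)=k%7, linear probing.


Insert 55: h=6 -> slot 6
Insert 15: h=1 -> slot 1
Insert 16: h=2 -> slot 2
Insert 12: h=5 -> slot 5
Insert 66: h=3 -> slot 3
Insert 58: h=2, 2 probes -> slot 4

Table: [None, 15, 16, 66, 58, 12, 55]


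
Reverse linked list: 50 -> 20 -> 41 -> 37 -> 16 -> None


Step 1: curr=50, set curr.next=prev(None) | reversed so far: 50
Step 2: curr=20, set curr.next=prev(50) | reversed so far: 20 -> 50
Step 3: curr=41, set curr.next=prev(20) | reversed so far: 41 -> 20 -> 50
Step 4: curr=37, set curr.next=prev(41) | reversed so far: 37 -> 41 -> 20 -> 50
Step 5: curr=16, set curr.next=prev(37) | reversed so far: 16 -> 37 -> 41 -> 20 -> 50

16 -> 37 -> 41 -> 20 -> 50 -> None


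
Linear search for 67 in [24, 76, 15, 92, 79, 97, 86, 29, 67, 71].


i=0: 24!=67
i=1: 76!=67
i=2: 15!=67
i=3: 92!=67
i=4: 79!=67
i=5: 97!=67
i=6: 86!=67
i=7: 29!=67
i=8: 67==67 found!

Found at 8, 9 comps


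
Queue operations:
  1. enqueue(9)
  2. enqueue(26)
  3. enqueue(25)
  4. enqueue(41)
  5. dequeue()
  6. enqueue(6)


enqueue(9) -> [9]
enqueue(26) -> [9, 26]
enqueue(25) -> [9, 26, 25]
enqueue(41) -> [9, 26, 25, 41]
dequeue()->9, [26, 25, 41]
enqueue(6) -> [26, 25, 41, 6]

Final queue: [26, 25, 41, 6]


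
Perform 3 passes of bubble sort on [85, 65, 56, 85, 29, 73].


Initial: [85, 65, 56, 85, 29, 73]
Pass 1: [65, 56, 85, 29, 73, 85] (4 swaps)
Pass 2: [56, 65, 29, 73, 85, 85] (3 swaps)
Pass 3: [56, 29, 65, 73, 85, 85] (1 swaps)

After 3 passes: [56, 29, 65, 73, 85, 85]


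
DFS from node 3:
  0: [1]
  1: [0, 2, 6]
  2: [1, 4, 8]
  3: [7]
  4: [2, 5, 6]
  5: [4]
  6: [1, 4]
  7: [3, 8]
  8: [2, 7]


Visit 3, push [7]
Visit 7, push [8]
Visit 8, push [2]
Visit 2, push [4, 1]
Visit 1, push [6, 0]
Visit 0, push []
Visit 6, push [4]
Visit 4, push [5]
Visit 5, push []

DFS order: [3, 7, 8, 2, 1, 0, 6, 4, 5]


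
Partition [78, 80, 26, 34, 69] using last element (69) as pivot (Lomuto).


Pivot: 69
  26 <= 69: swap -> [26, 80, 78, 34, 69]
  34 <= 69: swap -> [26, 34, 78, 80, 69]
Place pivot at 2: [26, 34, 69, 80, 78]

Partitioned: [26, 34, 69, 80, 78]


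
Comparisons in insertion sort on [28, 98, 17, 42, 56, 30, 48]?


Algorithm: insertion sort
Input: [28, 98, 17, 42, 56, 30, 48]
Sorted: [17, 28, 30, 42, 48, 56, 98]

14


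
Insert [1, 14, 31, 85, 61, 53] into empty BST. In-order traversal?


Insert 1: root
Insert 14: R from 1
Insert 31: R from 1 -> R from 14
Insert 85: R from 1 -> R from 14 -> R from 31
Insert 61: R from 1 -> R from 14 -> R from 31 -> L from 85
Insert 53: R from 1 -> R from 14 -> R from 31 -> L from 85 -> L from 61

In-order: [1, 14, 31, 53, 61, 85]


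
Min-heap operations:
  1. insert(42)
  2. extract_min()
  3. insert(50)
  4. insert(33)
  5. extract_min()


insert(42) -> [42]
extract_min()->42, []
insert(50) -> [50]
insert(33) -> [33, 50]
extract_min()->33, [50]

Final heap: [50]


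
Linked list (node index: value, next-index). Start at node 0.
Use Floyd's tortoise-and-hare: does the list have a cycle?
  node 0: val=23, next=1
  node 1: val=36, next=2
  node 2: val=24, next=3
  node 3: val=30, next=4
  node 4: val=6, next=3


Floyd's tortoise (slow, +1) and hare (fast, +2):
  init: slow=0, fast=0
  step 1: slow=1, fast=2
  step 2: slow=2, fast=4
  step 3: slow=3, fast=4
  step 4: slow=4, fast=4
  slow == fast at node 4: cycle detected

Cycle: yes


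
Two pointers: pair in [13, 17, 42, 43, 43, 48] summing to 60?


lo=0(13)+hi=5(48)=61
lo=0(13)+hi=4(43)=56
lo=1(17)+hi=4(43)=60

Yes: 17+43=60


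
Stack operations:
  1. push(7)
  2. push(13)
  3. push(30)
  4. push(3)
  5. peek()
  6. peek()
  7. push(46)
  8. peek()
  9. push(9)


push(7) -> [7]
push(13) -> [7, 13]
push(30) -> [7, 13, 30]
push(3) -> [7, 13, 30, 3]
peek()->3
peek()->3
push(46) -> [7, 13, 30, 3, 46]
peek()->46
push(9) -> [7, 13, 30, 3, 46, 9]

Final stack: [7, 13, 30, 3, 46, 9]


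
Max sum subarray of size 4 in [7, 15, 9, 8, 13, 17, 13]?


[0:4]: 39
[1:5]: 45
[2:6]: 47
[3:7]: 51

Max: 51 at [3:7]


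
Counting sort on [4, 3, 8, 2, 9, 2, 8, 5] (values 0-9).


Input: [4, 3, 8, 2, 9, 2, 8, 5]
Counts: [0, 0, 2, 1, 1, 1, 0, 0, 2, 1]

Sorted: [2, 2, 3, 4, 5, 8, 8, 9]


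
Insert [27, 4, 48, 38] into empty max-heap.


Insert 27: [27]
Insert 4: [27, 4]
Insert 48: [48, 4, 27]
Insert 38: [48, 38, 27, 4]

Final heap: [48, 38, 27, 4]


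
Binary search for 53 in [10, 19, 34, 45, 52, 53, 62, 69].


Step 1: lo=0, hi=7, mid=3, val=45
Step 2: lo=4, hi=7, mid=5, val=53

Found at index 5


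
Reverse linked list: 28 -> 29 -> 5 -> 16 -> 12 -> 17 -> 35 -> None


Step 1: curr=28, set curr.next=prev(None) | reversed so far: 28
Step 2: curr=29, set curr.next=prev(28) | reversed so far: 29 -> 28
Step 3: curr=5, set curr.next=prev(29) | reversed so far: 5 -> 29 -> 28
Step 4: curr=16, set curr.next=prev(5) | reversed so far: 16 -> 5 -> 29 -> 28
Step 5: curr=12, set curr.next=prev(16) | reversed so far: 12 -> 16 -> 5 -> 29 -> 28
Step 6: curr=17, set curr.next=prev(12) | reversed so far: 17 -> 12 -> 16 -> 5 -> 29 -> 28
Step 7: curr=35, set curr.next=prev(17) | reversed so far: 35 -> 17 -> 12 -> 16 -> 5 -> 29 -> 28

35 -> 17 -> 12 -> 16 -> 5 -> 29 -> 28 -> None


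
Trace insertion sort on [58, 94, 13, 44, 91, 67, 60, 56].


Initial: [58, 94, 13, 44, 91, 67, 60, 56]
Insert 94: [58, 94, 13, 44, 91, 67, 60, 56]
Insert 13: [13, 58, 94, 44, 91, 67, 60, 56]
Insert 44: [13, 44, 58, 94, 91, 67, 60, 56]
Insert 91: [13, 44, 58, 91, 94, 67, 60, 56]
Insert 67: [13, 44, 58, 67, 91, 94, 60, 56]
Insert 60: [13, 44, 58, 60, 67, 91, 94, 56]
Insert 56: [13, 44, 56, 58, 60, 67, 91, 94]

Sorted: [13, 44, 56, 58, 60, 67, 91, 94]


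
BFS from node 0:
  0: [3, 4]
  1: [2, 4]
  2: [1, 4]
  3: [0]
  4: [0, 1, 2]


Visit 0, enqueue [3, 4]
Visit 3, enqueue []
Visit 4, enqueue [1, 2]
Visit 1, enqueue []
Visit 2, enqueue []

BFS order: [0, 3, 4, 1, 2]


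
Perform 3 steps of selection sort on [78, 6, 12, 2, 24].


Initial: [78, 6, 12, 2, 24]
Step 1: min=2 at 3
  Swap: [2, 6, 12, 78, 24]
Step 2: min=6 at 1
  Swap: [2, 6, 12, 78, 24]
Step 3: min=12 at 2
  Swap: [2, 6, 12, 78, 24]

After 3 steps: [2, 6, 12, 78, 24]


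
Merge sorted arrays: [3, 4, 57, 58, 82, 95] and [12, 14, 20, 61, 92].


Take 3 from A
Take 4 from A
Take 12 from B
Take 14 from B
Take 20 from B
Take 57 from A
Take 58 from A
Take 61 from B
Take 82 from A
Take 92 from B

Merged: [3, 4, 12, 14, 20, 57, 58, 61, 82, 92, 95]


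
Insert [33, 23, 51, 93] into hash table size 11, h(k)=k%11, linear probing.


Insert 33: h=0 -> slot 0
Insert 23: h=1 -> slot 1
Insert 51: h=7 -> slot 7
Insert 93: h=5 -> slot 5

Table: [33, 23, None, None, None, 93, None, 51, None, None, None]


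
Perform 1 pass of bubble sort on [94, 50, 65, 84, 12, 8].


Initial: [94, 50, 65, 84, 12, 8]
Pass 1: [50, 65, 84, 12, 8, 94] (5 swaps)

After 1 pass: [50, 65, 84, 12, 8, 94]


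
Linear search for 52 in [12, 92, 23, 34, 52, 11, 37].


i=0: 12!=52
i=1: 92!=52
i=2: 23!=52
i=3: 34!=52
i=4: 52==52 found!

Found at 4, 5 comps


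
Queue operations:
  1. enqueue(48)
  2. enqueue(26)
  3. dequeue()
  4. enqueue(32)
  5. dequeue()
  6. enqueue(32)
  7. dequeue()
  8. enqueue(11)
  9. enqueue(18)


enqueue(48) -> [48]
enqueue(26) -> [48, 26]
dequeue()->48, [26]
enqueue(32) -> [26, 32]
dequeue()->26, [32]
enqueue(32) -> [32, 32]
dequeue()->32, [32]
enqueue(11) -> [32, 11]
enqueue(18) -> [32, 11, 18]

Final queue: [32, 11, 18]


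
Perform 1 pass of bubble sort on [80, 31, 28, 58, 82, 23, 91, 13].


Initial: [80, 31, 28, 58, 82, 23, 91, 13]
Pass 1: [31, 28, 58, 80, 23, 82, 13, 91] (5 swaps)

After 1 pass: [31, 28, 58, 80, 23, 82, 13, 91]


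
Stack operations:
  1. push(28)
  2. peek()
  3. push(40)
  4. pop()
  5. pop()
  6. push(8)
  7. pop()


push(28) -> [28]
peek()->28
push(40) -> [28, 40]
pop()->40, [28]
pop()->28, []
push(8) -> [8]
pop()->8, []

Final stack: []


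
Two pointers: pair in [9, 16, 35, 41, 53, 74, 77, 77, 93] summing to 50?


lo=0(9)+hi=8(93)=102
lo=0(9)+hi=7(77)=86
lo=0(9)+hi=6(77)=86
lo=0(9)+hi=5(74)=83
lo=0(9)+hi=4(53)=62
lo=0(9)+hi=3(41)=50

Yes: 9+41=50


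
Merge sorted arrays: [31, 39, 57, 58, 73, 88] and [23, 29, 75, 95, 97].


Take 23 from B
Take 29 from B
Take 31 from A
Take 39 from A
Take 57 from A
Take 58 from A
Take 73 from A
Take 75 from B
Take 88 from A

Merged: [23, 29, 31, 39, 57, 58, 73, 75, 88, 95, 97]


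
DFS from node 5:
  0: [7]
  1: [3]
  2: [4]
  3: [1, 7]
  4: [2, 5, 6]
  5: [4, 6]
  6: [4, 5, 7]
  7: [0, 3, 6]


Visit 5, push [6, 4]
Visit 4, push [6, 2]
Visit 2, push []
Visit 6, push [7]
Visit 7, push [3, 0]
Visit 0, push []
Visit 3, push [1]
Visit 1, push []

DFS order: [5, 4, 2, 6, 7, 0, 3, 1]


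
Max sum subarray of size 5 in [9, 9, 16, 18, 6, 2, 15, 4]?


[0:5]: 58
[1:6]: 51
[2:7]: 57
[3:8]: 45

Max: 58 at [0:5]


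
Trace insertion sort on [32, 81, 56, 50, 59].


Initial: [32, 81, 56, 50, 59]
Insert 81: [32, 81, 56, 50, 59]
Insert 56: [32, 56, 81, 50, 59]
Insert 50: [32, 50, 56, 81, 59]
Insert 59: [32, 50, 56, 59, 81]

Sorted: [32, 50, 56, 59, 81]


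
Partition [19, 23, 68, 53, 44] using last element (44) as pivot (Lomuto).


Pivot: 44
  19 <= 44: advance i (no swap)
  23 <= 44: advance i (no swap)
Place pivot at 2: [19, 23, 44, 53, 68]

Partitioned: [19, 23, 44, 53, 68]


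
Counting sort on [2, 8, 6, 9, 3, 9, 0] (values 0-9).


Input: [2, 8, 6, 9, 3, 9, 0]
Counts: [1, 0, 1, 1, 0, 0, 1, 0, 1, 2]

Sorted: [0, 2, 3, 6, 8, 9, 9]


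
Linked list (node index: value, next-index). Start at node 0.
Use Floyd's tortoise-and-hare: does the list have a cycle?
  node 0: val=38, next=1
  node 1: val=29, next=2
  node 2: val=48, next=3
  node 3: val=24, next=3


Floyd's tortoise (slow, +1) and hare (fast, +2):
  init: slow=0, fast=0
  step 1: slow=1, fast=2
  step 2: slow=2, fast=3
  step 3: slow=3, fast=3
  slow == fast at node 3: cycle detected

Cycle: yes


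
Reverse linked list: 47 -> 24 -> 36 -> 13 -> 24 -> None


Step 1: curr=47, set curr.next=prev(None) | reversed so far: 47
Step 2: curr=24, set curr.next=prev(47) | reversed so far: 24 -> 47
Step 3: curr=36, set curr.next=prev(24) | reversed so far: 36 -> 24 -> 47
Step 4: curr=13, set curr.next=prev(36) | reversed so far: 13 -> 36 -> 24 -> 47
Step 5: curr=24, set curr.next=prev(13) | reversed so far: 24 -> 13 -> 36 -> 24 -> 47

24 -> 13 -> 36 -> 24 -> 47 -> None


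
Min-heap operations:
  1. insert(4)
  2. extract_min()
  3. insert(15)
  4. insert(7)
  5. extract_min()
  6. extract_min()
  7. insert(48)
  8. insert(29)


insert(4) -> [4]
extract_min()->4, []
insert(15) -> [15]
insert(7) -> [7, 15]
extract_min()->7, [15]
extract_min()->15, []
insert(48) -> [48]
insert(29) -> [29, 48]

Final heap: [29, 48]


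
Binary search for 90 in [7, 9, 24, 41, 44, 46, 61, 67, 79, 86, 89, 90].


Step 1: lo=0, hi=11, mid=5, val=46
Step 2: lo=6, hi=11, mid=8, val=79
Step 3: lo=9, hi=11, mid=10, val=89
Step 4: lo=11, hi=11, mid=11, val=90

Found at index 11


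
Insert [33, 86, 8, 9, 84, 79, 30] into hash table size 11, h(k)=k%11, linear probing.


Insert 33: h=0 -> slot 0
Insert 86: h=9 -> slot 9
Insert 8: h=8 -> slot 8
Insert 9: h=9, 1 probes -> slot 10
Insert 84: h=7 -> slot 7
Insert 79: h=2 -> slot 2
Insert 30: h=8, 4 probes -> slot 1

Table: [33, 30, 79, None, None, None, None, 84, 8, 86, 9]


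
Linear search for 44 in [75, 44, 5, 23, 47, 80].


i=0: 75!=44
i=1: 44==44 found!

Found at 1, 2 comps


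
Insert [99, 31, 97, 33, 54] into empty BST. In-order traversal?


Insert 99: root
Insert 31: L from 99
Insert 97: L from 99 -> R from 31
Insert 33: L from 99 -> R from 31 -> L from 97
Insert 54: L from 99 -> R from 31 -> L from 97 -> R from 33

In-order: [31, 33, 54, 97, 99]


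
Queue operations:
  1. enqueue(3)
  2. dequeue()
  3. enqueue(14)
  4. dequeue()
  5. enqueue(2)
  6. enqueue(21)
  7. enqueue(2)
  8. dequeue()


enqueue(3) -> [3]
dequeue()->3, []
enqueue(14) -> [14]
dequeue()->14, []
enqueue(2) -> [2]
enqueue(21) -> [2, 21]
enqueue(2) -> [2, 21, 2]
dequeue()->2, [21, 2]

Final queue: [21, 2]


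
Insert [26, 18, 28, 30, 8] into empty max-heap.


Insert 26: [26]
Insert 18: [26, 18]
Insert 28: [28, 18, 26]
Insert 30: [30, 28, 26, 18]
Insert 8: [30, 28, 26, 18, 8]

Final heap: [30, 28, 26, 18, 8]


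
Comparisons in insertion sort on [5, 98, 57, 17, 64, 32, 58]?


Algorithm: insertion sort
Input: [5, 98, 57, 17, 64, 32, 58]
Sorted: [5, 17, 32, 57, 58, 64, 98]

15


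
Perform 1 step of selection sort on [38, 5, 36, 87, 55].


Initial: [38, 5, 36, 87, 55]
Step 1: min=5 at 1
  Swap: [5, 38, 36, 87, 55]

After 1 step: [5, 38, 36, 87, 55]


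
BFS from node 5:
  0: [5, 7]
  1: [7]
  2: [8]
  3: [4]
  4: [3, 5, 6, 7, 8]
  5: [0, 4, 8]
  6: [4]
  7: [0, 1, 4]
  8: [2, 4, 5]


Visit 5, enqueue [0, 4, 8]
Visit 0, enqueue [7]
Visit 4, enqueue [3, 6]
Visit 8, enqueue [2]
Visit 7, enqueue [1]
Visit 3, enqueue []
Visit 6, enqueue []
Visit 2, enqueue []
Visit 1, enqueue []

BFS order: [5, 0, 4, 8, 7, 3, 6, 2, 1]


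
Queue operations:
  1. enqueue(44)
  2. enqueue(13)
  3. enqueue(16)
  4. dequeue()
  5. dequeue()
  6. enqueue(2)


enqueue(44) -> [44]
enqueue(13) -> [44, 13]
enqueue(16) -> [44, 13, 16]
dequeue()->44, [13, 16]
dequeue()->13, [16]
enqueue(2) -> [16, 2]

Final queue: [16, 2]


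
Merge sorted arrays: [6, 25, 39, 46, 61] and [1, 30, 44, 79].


Take 1 from B
Take 6 from A
Take 25 from A
Take 30 from B
Take 39 from A
Take 44 from B
Take 46 from A
Take 61 from A

Merged: [1, 6, 25, 30, 39, 44, 46, 61, 79]


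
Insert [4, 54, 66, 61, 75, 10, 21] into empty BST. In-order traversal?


Insert 4: root
Insert 54: R from 4
Insert 66: R from 4 -> R from 54
Insert 61: R from 4 -> R from 54 -> L from 66
Insert 75: R from 4 -> R from 54 -> R from 66
Insert 10: R from 4 -> L from 54
Insert 21: R from 4 -> L from 54 -> R from 10

In-order: [4, 10, 21, 54, 61, 66, 75]


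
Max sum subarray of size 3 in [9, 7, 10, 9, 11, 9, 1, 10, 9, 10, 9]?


[0:3]: 26
[1:4]: 26
[2:5]: 30
[3:6]: 29
[4:7]: 21
[5:8]: 20
[6:9]: 20
[7:10]: 29
[8:11]: 28

Max: 30 at [2:5]


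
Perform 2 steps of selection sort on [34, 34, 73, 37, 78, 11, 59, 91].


Initial: [34, 34, 73, 37, 78, 11, 59, 91]
Step 1: min=11 at 5
  Swap: [11, 34, 73, 37, 78, 34, 59, 91]
Step 2: min=34 at 1
  Swap: [11, 34, 73, 37, 78, 34, 59, 91]

After 2 steps: [11, 34, 73, 37, 78, 34, 59, 91]


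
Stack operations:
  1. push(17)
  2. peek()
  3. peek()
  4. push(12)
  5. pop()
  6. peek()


push(17) -> [17]
peek()->17
peek()->17
push(12) -> [17, 12]
pop()->12, [17]
peek()->17

Final stack: [17]


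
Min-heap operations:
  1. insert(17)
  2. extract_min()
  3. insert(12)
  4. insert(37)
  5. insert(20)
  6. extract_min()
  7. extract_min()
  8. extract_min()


insert(17) -> [17]
extract_min()->17, []
insert(12) -> [12]
insert(37) -> [12, 37]
insert(20) -> [12, 37, 20]
extract_min()->12, [20, 37]
extract_min()->20, [37]
extract_min()->37, []

Final heap: []


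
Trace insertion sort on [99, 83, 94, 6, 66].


Initial: [99, 83, 94, 6, 66]
Insert 83: [83, 99, 94, 6, 66]
Insert 94: [83, 94, 99, 6, 66]
Insert 6: [6, 83, 94, 99, 66]
Insert 66: [6, 66, 83, 94, 99]

Sorted: [6, 66, 83, 94, 99]


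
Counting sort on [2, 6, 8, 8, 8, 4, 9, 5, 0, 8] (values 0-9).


Input: [2, 6, 8, 8, 8, 4, 9, 5, 0, 8]
Counts: [1, 0, 1, 0, 1, 1, 1, 0, 4, 1]

Sorted: [0, 2, 4, 5, 6, 8, 8, 8, 8, 9]


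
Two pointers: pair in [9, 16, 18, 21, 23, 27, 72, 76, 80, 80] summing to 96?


lo=0(9)+hi=9(80)=89
lo=1(16)+hi=9(80)=96

Yes: 16+80=96


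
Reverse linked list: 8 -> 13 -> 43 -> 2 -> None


Step 1: curr=8, set curr.next=prev(None) | reversed so far: 8
Step 2: curr=13, set curr.next=prev(8) | reversed so far: 13 -> 8
Step 3: curr=43, set curr.next=prev(13) | reversed so far: 43 -> 13 -> 8
Step 4: curr=2, set curr.next=prev(43) | reversed so far: 2 -> 43 -> 13 -> 8

2 -> 43 -> 13 -> 8 -> None


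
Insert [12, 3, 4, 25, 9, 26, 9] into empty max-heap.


Insert 12: [12]
Insert 3: [12, 3]
Insert 4: [12, 3, 4]
Insert 25: [25, 12, 4, 3]
Insert 9: [25, 12, 4, 3, 9]
Insert 26: [26, 12, 25, 3, 9, 4]
Insert 9: [26, 12, 25, 3, 9, 4, 9]

Final heap: [26, 12, 25, 3, 9, 4, 9]


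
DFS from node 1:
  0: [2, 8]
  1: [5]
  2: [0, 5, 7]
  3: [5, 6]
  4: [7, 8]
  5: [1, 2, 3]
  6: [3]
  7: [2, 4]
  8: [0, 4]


Visit 1, push [5]
Visit 5, push [3, 2]
Visit 2, push [7, 0]
Visit 0, push [8]
Visit 8, push [4]
Visit 4, push [7]
Visit 7, push []
Visit 3, push [6]
Visit 6, push []

DFS order: [1, 5, 2, 0, 8, 4, 7, 3, 6]


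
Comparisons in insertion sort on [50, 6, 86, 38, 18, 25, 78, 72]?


Algorithm: insertion sort
Input: [50, 6, 86, 38, 18, 25, 78, 72]
Sorted: [6, 18, 25, 38, 50, 72, 78, 86]

18


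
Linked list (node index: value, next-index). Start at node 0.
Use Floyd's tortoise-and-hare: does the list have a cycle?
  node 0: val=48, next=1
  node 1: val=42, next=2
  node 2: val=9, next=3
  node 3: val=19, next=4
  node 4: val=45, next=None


Floyd's tortoise (slow, +1) and hare (fast, +2):
  init: slow=0, fast=0
  step 1: slow=1, fast=2
  step 2: slow=2, fast=4
  step 3: fast -> None, no cycle

Cycle: no


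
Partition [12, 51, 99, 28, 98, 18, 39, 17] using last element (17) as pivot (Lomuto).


Pivot: 17
  12 <= 17: advance i (no swap)
Place pivot at 1: [12, 17, 99, 28, 98, 18, 39, 51]

Partitioned: [12, 17, 99, 28, 98, 18, 39, 51]


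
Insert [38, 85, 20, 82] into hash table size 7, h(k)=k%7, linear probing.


Insert 38: h=3 -> slot 3
Insert 85: h=1 -> slot 1
Insert 20: h=6 -> slot 6
Insert 82: h=5 -> slot 5

Table: [None, 85, None, 38, None, 82, 20]


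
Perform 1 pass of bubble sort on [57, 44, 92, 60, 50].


Initial: [57, 44, 92, 60, 50]
Pass 1: [44, 57, 60, 50, 92] (3 swaps)

After 1 pass: [44, 57, 60, 50, 92]


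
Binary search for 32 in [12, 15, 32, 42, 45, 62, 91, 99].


Step 1: lo=0, hi=7, mid=3, val=42
Step 2: lo=0, hi=2, mid=1, val=15
Step 3: lo=2, hi=2, mid=2, val=32

Found at index 2


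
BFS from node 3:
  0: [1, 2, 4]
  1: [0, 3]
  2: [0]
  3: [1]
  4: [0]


Visit 3, enqueue [1]
Visit 1, enqueue [0]
Visit 0, enqueue [2, 4]
Visit 2, enqueue []
Visit 4, enqueue []

BFS order: [3, 1, 0, 2, 4]


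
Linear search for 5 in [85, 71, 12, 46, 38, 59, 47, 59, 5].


i=0: 85!=5
i=1: 71!=5
i=2: 12!=5
i=3: 46!=5
i=4: 38!=5
i=5: 59!=5
i=6: 47!=5
i=7: 59!=5
i=8: 5==5 found!

Found at 8, 9 comps


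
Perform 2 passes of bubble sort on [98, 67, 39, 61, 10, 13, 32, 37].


Initial: [98, 67, 39, 61, 10, 13, 32, 37]
Pass 1: [67, 39, 61, 10, 13, 32, 37, 98] (7 swaps)
Pass 2: [39, 61, 10, 13, 32, 37, 67, 98] (6 swaps)

After 2 passes: [39, 61, 10, 13, 32, 37, 67, 98]


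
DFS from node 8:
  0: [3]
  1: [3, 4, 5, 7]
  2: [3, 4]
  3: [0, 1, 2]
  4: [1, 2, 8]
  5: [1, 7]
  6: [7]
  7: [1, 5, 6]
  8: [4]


Visit 8, push [4]
Visit 4, push [2, 1]
Visit 1, push [7, 5, 3]
Visit 3, push [2, 0]
Visit 0, push []
Visit 2, push []
Visit 5, push [7]
Visit 7, push [6]
Visit 6, push []

DFS order: [8, 4, 1, 3, 0, 2, 5, 7, 6]


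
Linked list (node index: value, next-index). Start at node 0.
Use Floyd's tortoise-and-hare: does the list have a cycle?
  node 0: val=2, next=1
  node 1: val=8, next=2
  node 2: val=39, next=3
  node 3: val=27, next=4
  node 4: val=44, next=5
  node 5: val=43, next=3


Floyd's tortoise (slow, +1) and hare (fast, +2):
  init: slow=0, fast=0
  step 1: slow=1, fast=2
  step 2: slow=2, fast=4
  step 3: slow=3, fast=3
  slow == fast at node 3: cycle detected

Cycle: yes


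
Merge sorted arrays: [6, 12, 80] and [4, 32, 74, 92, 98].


Take 4 from B
Take 6 from A
Take 12 from A
Take 32 from B
Take 74 from B
Take 80 from A

Merged: [4, 6, 12, 32, 74, 80, 92, 98]


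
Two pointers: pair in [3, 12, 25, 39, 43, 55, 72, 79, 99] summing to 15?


lo=0(3)+hi=8(99)=102
lo=0(3)+hi=7(79)=82
lo=0(3)+hi=6(72)=75
lo=0(3)+hi=5(55)=58
lo=0(3)+hi=4(43)=46
lo=0(3)+hi=3(39)=42
lo=0(3)+hi=2(25)=28
lo=0(3)+hi=1(12)=15

Yes: 3+12=15


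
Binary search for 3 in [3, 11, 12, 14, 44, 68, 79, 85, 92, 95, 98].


Step 1: lo=0, hi=10, mid=5, val=68
Step 2: lo=0, hi=4, mid=2, val=12
Step 3: lo=0, hi=1, mid=0, val=3

Found at index 0


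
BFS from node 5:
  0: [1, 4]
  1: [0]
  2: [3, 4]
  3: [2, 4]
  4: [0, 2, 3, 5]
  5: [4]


Visit 5, enqueue [4]
Visit 4, enqueue [0, 2, 3]
Visit 0, enqueue [1]
Visit 2, enqueue []
Visit 3, enqueue []
Visit 1, enqueue []

BFS order: [5, 4, 0, 2, 3, 1]


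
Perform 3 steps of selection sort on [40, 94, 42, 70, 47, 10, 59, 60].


Initial: [40, 94, 42, 70, 47, 10, 59, 60]
Step 1: min=10 at 5
  Swap: [10, 94, 42, 70, 47, 40, 59, 60]
Step 2: min=40 at 5
  Swap: [10, 40, 42, 70, 47, 94, 59, 60]
Step 3: min=42 at 2
  Swap: [10, 40, 42, 70, 47, 94, 59, 60]

After 3 steps: [10, 40, 42, 70, 47, 94, 59, 60]


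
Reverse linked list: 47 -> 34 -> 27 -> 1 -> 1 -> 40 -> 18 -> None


Step 1: curr=47, set curr.next=prev(None) | reversed so far: 47
Step 2: curr=34, set curr.next=prev(47) | reversed so far: 34 -> 47
Step 3: curr=27, set curr.next=prev(34) | reversed so far: 27 -> 34 -> 47
Step 4: curr=1, set curr.next=prev(27) | reversed so far: 1 -> 27 -> 34 -> 47
Step 5: curr=1, set curr.next=prev(1) | reversed so far: 1 -> 1 -> 27 -> 34 -> 47
Step 6: curr=40, set curr.next=prev(1) | reversed so far: 40 -> 1 -> 1 -> 27 -> 34 -> 47
Step 7: curr=18, set curr.next=prev(40) | reversed so far: 18 -> 40 -> 1 -> 1 -> 27 -> 34 -> 47

18 -> 40 -> 1 -> 1 -> 27 -> 34 -> 47 -> None


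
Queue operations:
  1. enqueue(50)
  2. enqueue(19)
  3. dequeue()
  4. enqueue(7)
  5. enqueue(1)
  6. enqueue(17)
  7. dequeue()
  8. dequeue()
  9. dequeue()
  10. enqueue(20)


enqueue(50) -> [50]
enqueue(19) -> [50, 19]
dequeue()->50, [19]
enqueue(7) -> [19, 7]
enqueue(1) -> [19, 7, 1]
enqueue(17) -> [19, 7, 1, 17]
dequeue()->19, [7, 1, 17]
dequeue()->7, [1, 17]
dequeue()->1, [17]
enqueue(20) -> [17, 20]

Final queue: [17, 20]


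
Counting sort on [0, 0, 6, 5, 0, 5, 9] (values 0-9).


Input: [0, 0, 6, 5, 0, 5, 9]
Counts: [3, 0, 0, 0, 0, 2, 1, 0, 0, 1]

Sorted: [0, 0, 0, 5, 5, 6, 9]


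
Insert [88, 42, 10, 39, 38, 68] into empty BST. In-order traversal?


Insert 88: root
Insert 42: L from 88
Insert 10: L from 88 -> L from 42
Insert 39: L from 88 -> L from 42 -> R from 10
Insert 38: L from 88 -> L from 42 -> R from 10 -> L from 39
Insert 68: L from 88 -> R from 42

In-order: [10, 38, 39, 42, 68, 88]


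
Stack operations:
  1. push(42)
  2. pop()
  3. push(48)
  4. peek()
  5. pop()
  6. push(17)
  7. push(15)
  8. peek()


push(42) -> [42]
pop()->42, []
push(48) -> [48]
peek()->48
pop()->48, []
push(17) -> [17]
push(15) -> [17, 15]
peek()->15

Final stack: [17, 15]


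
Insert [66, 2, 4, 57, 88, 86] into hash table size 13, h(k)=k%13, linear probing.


Insert 66: h=1 -> slot 1
Insert 2: h=2 -> slot 2
Insert 4: h=4 -> slot 4
Insert 57: h=5 -> slot 5
Insert 88: h=10 -> slot 10
Insert 86: h=8 -> slot 8

Table: [None, 66, 2, None, 4, 57, None, None, 86, None, 88, None, None]


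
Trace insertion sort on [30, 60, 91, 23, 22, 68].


Initial: [30, 60, 91, 23, 22, 68]
Insert 60: [30, 60, 91, 23, 22, 68]
Insert 91: [30, 60, 91, 23, 22, 68]
Insert 23: [23, 30, 60, 91, 22, 68]
Insert 22: [22, 23, 30, 60, 91, 68]
Insert 68: [22, 23, 30, 60, 68, 91]

Sorted: [22, 23, 30, 60, 68, 91]


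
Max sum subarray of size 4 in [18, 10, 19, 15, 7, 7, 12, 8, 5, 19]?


[0:4]: 62
[1:5]: 51
[2:6]: 48
[3:7]: 41
[4:8]: 34
[5:9]: 32
[6:10]: 44

Max: 62 at [0:4]


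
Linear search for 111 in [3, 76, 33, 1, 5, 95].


i=0: 3!=111
i=1: 76!=111
i=2: 33!=111
i=3: 1!=111
i=4: 5!=111
i=5: 95!=111

Not found, 6 comps


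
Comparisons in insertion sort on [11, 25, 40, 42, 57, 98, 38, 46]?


Algorithm: insertion sort
Input: [11, 25, 40, 42, 57, 98, 38, 46]
Sorted: [11, 25, 38, 40, 42, 46, 57, 98]

13


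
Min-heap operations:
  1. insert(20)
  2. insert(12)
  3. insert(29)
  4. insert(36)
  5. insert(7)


insert(20) -> [20]
insert(12) -> [12, 20]
insert(29) -> [12, 20, 29]
insert(36) -> [12, 20, 29, 36]
insert(7) -> [7, 12, 29, 36, 20]

Final heap: [7, 12, 29, 36, 20]


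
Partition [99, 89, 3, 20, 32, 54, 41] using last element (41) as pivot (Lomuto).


Pivot: 41
  3 <= 41: swap -> [3, 89, 99, 20, 32, 54, 41]
  20 <= 41: swap -> [3, 20, 99, 89, 32, 54, 41]
  32 <= 41: swap -> [3, 20, 32, 89, 99, 54, 41]
Place pivot at 3: [3, 20, 32, 41, 99, 54, 89]

Partitioned: [3, 20, 32, 41, 99, 54, 89]


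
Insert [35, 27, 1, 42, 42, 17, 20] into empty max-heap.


Insert 35: [35]
Insert 27: [35, 27]
Insert 1: [35, 27, 1]
Insert 42: [42, 35, 1, 27]
Insert 42: [42, 42, 1, 27, 35]
Insert 17: [42, 42, 17, 27, 35, 1]
Insert 20: [42, 42, 20, 27, 35, 1, 17]

Final heap: [42, 42, 20, 27, 35, 1, 17]


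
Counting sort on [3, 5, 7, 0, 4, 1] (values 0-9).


Input: [3, 5, 7, 0, 4, 1]
Counts: [1, 1, 0, 1, 1, 1, 0, 1, 0, 0]

Sorted: [0, 1, 3, 4, 5, 7]


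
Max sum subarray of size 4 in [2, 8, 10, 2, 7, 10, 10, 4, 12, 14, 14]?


[0:4]: 22
[1:5]: 27
[2:6]: 29
[3:7]: 29
[4:8]: 31
[5:9]: 36
[6:10]: 40
[7:11]: 44

Max: 44 at [7:11]


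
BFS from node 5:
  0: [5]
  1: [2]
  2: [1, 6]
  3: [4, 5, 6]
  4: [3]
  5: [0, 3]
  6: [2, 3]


Visit 5, enqueue [0, 3]
Visit 0, enqueue []
Visit 3, enqueue [4, 6]
Visit 4, enqueue []
Visit 6, enqueue [2]
Visit 2, enqueue [1]
Visit 1, enqueue []

BFS order: [5, 0, 3, 4, 6, 2, 1]


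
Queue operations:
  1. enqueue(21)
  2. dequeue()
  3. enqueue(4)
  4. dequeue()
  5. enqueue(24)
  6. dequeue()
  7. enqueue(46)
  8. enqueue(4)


enqueue(21) -> [21]
dequeue()->21, []
enqueue(4) -> [4]
dequeue()->4, []
enqueue(24) -> [24]
dequeue()->24, []
enqueue(46) -> [46]
enqueue(4) -> [46, 4]

Final queue: [46, 4]


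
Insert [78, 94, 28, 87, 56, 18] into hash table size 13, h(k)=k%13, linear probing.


Insert 78: h=0 -> slot 0
Insert 94: h=3 -> slot 3
Insert 28: h=2 -> slot 2
Insert 87: h=9 -> slot 9
Insert 56: h=4 -> slot 4
Insert 18: h=5 -> slot 5

Table: [78, None, 28, 94, 56, 18, None, None, None, 87, None, None, None]


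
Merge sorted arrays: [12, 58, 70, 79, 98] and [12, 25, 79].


Take 12 from A
Take 12 from B
Take 25 from B
Take 58 from A
Take 70 from A
Take 79 from A
Take 79 from B

Merged: [12, 12, 25, 58, 70, 79, 79, 98]


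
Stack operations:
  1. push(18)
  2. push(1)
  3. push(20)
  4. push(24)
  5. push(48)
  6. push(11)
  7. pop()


push(18) -> [18]
push(1) -> [18, 1]
push(20) -> [18, 1, 20]
push(24) -> [18, 1, 20, 24]
push(48) -> [18, 1, 20, 24, 48]
push(11) -> [18, 1, 20, 24, 48, 11]
pop()->11, [18, 1, 20, 24, 48]

Final stack: [18, 1, 20, 24, 48]


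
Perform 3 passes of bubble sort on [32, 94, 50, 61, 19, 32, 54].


Initial: [32, 94, 50, 61, 19, 32, 54]
Pass 1: [32, 50, 61, 19, 32, 54, 94] (5 swaps)
Pass 2: [32, 50, 19, 32, 54, 61, 94] (3 swaps)
Pass 3: [32, 19, 32, 50, 54, 61, 94] (2 swaps)

After 3 passes: [32, 19, 32, 50, 54, 61, 94]


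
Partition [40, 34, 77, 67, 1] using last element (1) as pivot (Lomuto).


Pivot: 1
Place pivot at 0: [1, 34, 77, 67, 40]

Partitioned: [1, 34, 77, 67, 40]


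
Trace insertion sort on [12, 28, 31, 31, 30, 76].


Initial: [12, 28, 31, 31, 30, 76]
Insert 28: [12, 28, 31, 31, 30, 76]
Insert 31: [12, 28, 31, 31, 30, 76]
Insert 31: [12, 28, 31, 31, 30, 76]
Insert 30: [12, 28, 30, 31, 31, 76]
Insert 76: [12, 28, 30, 31, 31, 76]

Sorted: [12, 28, 30, 31, 31, 76]


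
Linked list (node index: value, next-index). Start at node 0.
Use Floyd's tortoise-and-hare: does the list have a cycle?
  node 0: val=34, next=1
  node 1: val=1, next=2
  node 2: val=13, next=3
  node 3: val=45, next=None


Floyd's tortoise (slow, +1) and hare (fast, +2):
  init: slow=0, fast=0
  step 1: slow=1, fast=2
  step 2: fast 2->3->None, no cycle

Cycle: no


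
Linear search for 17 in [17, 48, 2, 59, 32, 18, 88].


i=0: 17==17 found!

Found at 0, 1 comps


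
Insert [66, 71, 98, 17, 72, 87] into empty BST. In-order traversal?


Insert 66: root
Insert 71: R from 66
Insert 98: R from 66 -> R from 71
Insert 17: L from 66
Insert 72: R from 66 -> R from 71 -> L from 98
Insert 87: R from 66 -> R from 71 -> L from 98 -> R from 72

In-order: [17, 66, 71, 72, 87, 98]


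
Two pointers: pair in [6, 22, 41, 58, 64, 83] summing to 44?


lo=0(6)+hi=5(83)=89
lo=0(6)+hi=4(64)=70
lo=0(6)+hi=3(58)=64
lo=0(6)+hi=2(41)=47
lo=0(6)+hi=1(22)=28

No pair found


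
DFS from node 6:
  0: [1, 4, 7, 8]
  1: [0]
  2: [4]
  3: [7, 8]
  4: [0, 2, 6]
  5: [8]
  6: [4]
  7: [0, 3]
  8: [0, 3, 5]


Visit 6, push [4]
Visit 4, push [2, 0]
Visit 0, push [8, 7, 1]
Visit 1, push []
Visit 7, push [3]
Visit 3, push [8]
Visit 8, push [5]
Visit 5, push []
Visit 2, push []

DFS order: [6, 4, 0, 1, 7, 3, 8, 5, 2]


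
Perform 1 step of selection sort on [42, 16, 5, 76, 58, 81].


Initial: [42, 16, 5, 76, 58, 81]
Step 1: min=5 at 2
  Swap: [5, 16, 42, 76, 58, 81]

After 1 step: [5, 16, 42, 76, 58, 81]


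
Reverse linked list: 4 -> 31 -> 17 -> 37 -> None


Step 1: curr=4, set curr.next=prev(None) | reversed so far: 4
Step 2: curr=31, set curr.next=prev(4) | reversed so far: 31 -> 4
Step 3: curr=17, set curr.next=prev(31) | reversed so far: 17 -> 31 -> 4
Step 4: curr=37, set curr.next=prev(17) | reversed so far: 37 -> 17 -> 31 -> 4

37 -> 17 -> 31 -> 4 -> None


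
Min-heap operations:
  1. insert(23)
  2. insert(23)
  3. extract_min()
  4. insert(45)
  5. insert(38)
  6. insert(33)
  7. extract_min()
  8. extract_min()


insert(23) -> [23]
insert(23) -> [23, 23]
extract_min()->23, [23]
insert(45) -> [23, 45]
insert(38) -> [23, 45, 38]
insert(33) -> [23, 33, 38, 45]
extract_min()->23, [33, 45, 38]
extract_min()->33, [38, 45]

Final heap: [38, 45]


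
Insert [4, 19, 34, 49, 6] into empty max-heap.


Insert 4: [4]
Insert 19: [19, 4]
Insert 34: [34, 4, 19]
Insert 49: [49, 34, 19, 4]
Insert 6: [49, 34, 19, 4, 6]

Final heap: [49, 34, 19, 4, 6]


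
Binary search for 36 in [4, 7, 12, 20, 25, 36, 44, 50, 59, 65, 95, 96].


Step 1: lo=0, hi=11, mid=5, val=36

Found at index 5


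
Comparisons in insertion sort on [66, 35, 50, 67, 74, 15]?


Algorithm: insertion sort
Input: [66, 35, 50, 67, 74, 15]
Sorted: [15, 35, 50, 66, 67, 74]

10


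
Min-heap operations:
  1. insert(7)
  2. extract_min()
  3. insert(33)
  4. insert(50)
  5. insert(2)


insert(7) -> [7]
extract_min()->7, []
insert(33) -> [33]
insert(50) -> [33, 50]
insert(2) -> [2, 50, 33]

Final heap: [2, 50, 33]


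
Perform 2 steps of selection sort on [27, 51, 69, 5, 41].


Initial: [27, 51, 69, 5, 41]
Step 1: min=5 at 3
  Swap: [5, 51, 69, 27, 41]
Step 2: min=27 at 3
  Swap: [5, 27, 69, 51, 41]

After 2 steps: [5, 27, 69, 51, 41]


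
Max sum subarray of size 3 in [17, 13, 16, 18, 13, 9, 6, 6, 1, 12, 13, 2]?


[0:3]: 46
[1:4]: 47
[2:5]: 47
[3:6]: 40
[4:7]: 28
[5:8]: 21
[6:9]: 13
[7:10]: 19
[8:11]: 26
[9:12]: 27

Max: 47 at [1:4]


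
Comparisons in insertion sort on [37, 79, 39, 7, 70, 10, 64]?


Algorithm: insertion sort
Input: [37, 79, 39, 7, 70, 10, 64]
Sorted: [7, 10, 37, 39, 64, 70, 79]

16


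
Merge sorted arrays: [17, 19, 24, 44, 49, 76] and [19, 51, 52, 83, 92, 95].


Take 17 from A
Take 19 from A
Take 19 from B
Take 24 from A
Take 44 from A
Take 49 from A
Take 51 from B
Take 52 from B
Take 76 from A

Merged: [17, 19, 19, 24, 44, 49, 51, 52, 76, 83, 92, 95]


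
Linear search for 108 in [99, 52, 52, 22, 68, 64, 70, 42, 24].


i=0: 99!=108
i=1: 52!=108
i=2: 52!=108
i=3: 22!=108
i=4: 68!=108
i=5: 64!=108
i=6: 70!=108
i=7: 42!=108
i=8: 24!=108

Not found, 9 comps


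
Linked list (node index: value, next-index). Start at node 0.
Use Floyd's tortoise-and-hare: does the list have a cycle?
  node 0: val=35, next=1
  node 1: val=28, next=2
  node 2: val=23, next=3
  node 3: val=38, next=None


Floyd's tortoise (slow, +1) and hare (fast, +2):
  init: slow=0, fast=0
  step 1: slow=1, fast=2
  step 2: fast 2->3->None, no cycle

Cycle: no


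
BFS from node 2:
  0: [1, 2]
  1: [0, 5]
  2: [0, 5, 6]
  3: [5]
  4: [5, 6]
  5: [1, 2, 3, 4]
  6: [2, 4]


Visit 2, enqueue [0, 5, 6]
Visit 0, enqueue [1]
Visit 5, enqueue [3, 4]
Visit 6, enqueue []
Visit 1, enqueue []
Visit 3, enqueue []
Visit 4, enqueue []

BFS order: [2, 0, 5, 6, 1, 3, 4]


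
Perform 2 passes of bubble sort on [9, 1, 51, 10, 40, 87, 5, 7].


Initial: [9, 1, 51, 10, 40, 87, 5, 7]
Pass 1: [1, 9, 10, 40, 51, 5, 7, 87] (5 swaps)
Pass 2: [1, 9, 10, 40, 5, 7, 51, 87] (2 swaps)

After 2 passes: [1, 9, 10, 40, 5, 7, 51, 87]


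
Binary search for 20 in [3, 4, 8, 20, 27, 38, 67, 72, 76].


Step 1: lo=0, hi=8, mid=4, val=27
Step 2: lo=0, hi=3, mid=1, val=4
Step 3: lo=2, hi=3, mid=2, val=8
Step 4: lo=3, hi=3, mid=3, val=20

Found at index 3


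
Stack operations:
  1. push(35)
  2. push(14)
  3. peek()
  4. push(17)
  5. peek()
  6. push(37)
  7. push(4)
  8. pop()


push(35) -> [35]
push(14) -> [35, 14]
peek()->14
push(17) -> [35, 14, 17]
peek()->17
push(37) -> [35, 14, 17, 37]
push(4) -> [35, 14, 17, 37, 4]
pop()->4, [35, 14, 17, 37]

Final stack: [35, 14, 17, 37]


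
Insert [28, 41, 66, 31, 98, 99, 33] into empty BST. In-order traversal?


Insert 28: root
Insert 41: R from 28
Insert 66: R from 28 -> R from 41
Insert 31: R from 28 -> L from 41
Insert 98: R from 28 -> R from 41 -> R from 66
Insert 99: R from 28 -> R from 41 -> R from 66 -> R from 98
Insert 33: R from 28 -> L from 41 -> R from 31

In-order: [28, 31, 33, 41, 66, 98, 99]


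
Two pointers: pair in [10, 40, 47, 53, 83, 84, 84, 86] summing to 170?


lo=0(10)+hi=7(86)=96
lo=1(40)+hi=7(86)=126
lo=2(47)+hi=7(86)=133
lo=3(53)+hi=7(86)=139
lo=4(83)+hi=7(86)=169
lo=5(84)+hi=7(86)=170

Yes: 84+86=170


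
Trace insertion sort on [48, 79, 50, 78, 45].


Initial: [48, 79, 50, 78, 45]
Insert 79: [48, 79, 50, 78, 45]
Insert 50: [48, 50, 79, 78, 45]
Insert 78: [48, 50, 78, 79, 45]
Insert 45: [45, 48, 50, 78, 79]

Sorted: [45, 48, 50, 78, 79]


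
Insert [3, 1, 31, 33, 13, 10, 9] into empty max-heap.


Insert 3: [3]
Insert 1: [3, 1]
Insert 31: [31, 1, 3]
Insert 33: [33, 31, 3, 1]
Insert 13: [33, 31, 3, 1, 13]
Insert 10: [33, 31, 10, 1, 13, 3]
Insert 9: [33, 31, 10, 1, 13, 3, 9]

Final heap: [33, 31, 10, 1, 13, 3, 9]


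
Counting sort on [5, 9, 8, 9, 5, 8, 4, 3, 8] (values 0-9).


Input: [5, 9, 8, 9, 5, 8, 4, 3, 8]
Counts: [0, 0, 0, 1, 1, 2, 0, 0, 3, 2]

Sorted: [3, 4, 5, 5, 8, 8, 8, 9, 9]


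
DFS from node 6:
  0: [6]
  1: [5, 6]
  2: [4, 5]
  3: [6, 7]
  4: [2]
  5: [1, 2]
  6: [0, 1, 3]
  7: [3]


Visit 6, push [3, 1, 0]
Visit 0, push []
Visit 1, push [5]
Visit 5, push [2]
Visit 2, push [4]
Visit 4, push []
Visit 3, push [7]
Visit 7, push []

DFS order: [6, 0, 1, 5, 2, 4, 3, 7]


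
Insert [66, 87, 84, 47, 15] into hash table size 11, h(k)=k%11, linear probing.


Insert 66: h=0 -> slot 0
Insert 87: h=10 -> slot 10
Insert 84: h=7 -> slot 7
Insert 47: h=3 -> slot 3
Insert 15: h=4 -> slot 4

Table: [66, None, None, 47, 15, None, None, 84, None, None, 87]


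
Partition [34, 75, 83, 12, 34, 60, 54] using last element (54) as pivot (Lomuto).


Pivot: 54
  34 <= 54: advance i (no swap)
  12 <= 54: swap -> [34, 12, 83, 75, 34, 60, 54]
  34 <= 54: swap -> [34, 12, 34, 75, 83, 60, 54]
Place pivot at 3: [34, 12, 34, 54, 83, 60, 75]

Partitioned: [34, 12, 34, 54, 83, 60, 75]


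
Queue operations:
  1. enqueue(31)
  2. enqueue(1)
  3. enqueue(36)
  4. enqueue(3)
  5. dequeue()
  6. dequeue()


enqueue(31) -> [31]
enqueue(1) -> [31, 1]
enqueue(36) -> [31, 1, 36]
enqueue(3) -> [31, 1, 36, 3]
dequeue()->31, [1, 36, 3]
dequeue()->1, [36, 3]

Final queue: [36, 3]


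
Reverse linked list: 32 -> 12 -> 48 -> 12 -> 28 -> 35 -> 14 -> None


Step 1: curr=32, set curr.next=prev(None) | reversed so far: 32
Step 2: curr=12, set curr.next=prev(32) | reversed so far: 12 -> 32
Step 3: curr=48, set curr.next=prev(12) | reversed so far: 48 -> 12 -> 32
Step 4: curr=12, set curr.next=prev(48) | reversed so far: 12 -> 48 -> 12 -> 32
Step 5: curr=28, set curr.next=prev(12) | reversed so far: 28 -> 12 -> 48 -> 12 -> 32
Step 6: curr=35, set curr.next=prev(28) | reversed so far: 35 -> 28 -> 12 -> 48 -> 12 -> 32
Step 7: curr=14, set curr.next=prev(35) | reversed so far: 14 -> 35 -> 28 -> 12 -> 48 -> 12 -> 32

14 -> 35 -> 28 -> 12 -> 48 -> 12 -> 32 -> None


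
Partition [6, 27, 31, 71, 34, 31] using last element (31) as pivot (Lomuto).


Pivot: 31
  6 <= 31: advance i (no swap)
  27 <= 31: advance i (no swap)
  31 <= 31: advance i (no swap)
Place pivot at 3: [6, 27, 31, 31, 34, 71]

Partitioned: [6, 27, 31, 31, 34, 71]


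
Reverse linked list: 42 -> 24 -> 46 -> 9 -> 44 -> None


Step 1: curr=42, set curr.next=prev(None) | reversed so far: 42
Step 2: curr=24, set curr.next=prev(42) | reversed so far: 24 -> 42
Step 3: curr=46, set curr.next=prev(24) | reversed so far: 46 -> 24 -> 42
Step 4: curr=9, set curr.next=prev(46) | reversed so far: 9 -> 46 -> 24 -> 42
Step 5: curr=44, set curr.next=prev(9) | reversed so far: 44 -> 9 -> 46 -> 24 -> 42

44 -> 9 -> 46 -> 24 -> 42 -> None


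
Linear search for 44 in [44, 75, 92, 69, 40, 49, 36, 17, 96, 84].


i=0: 44==44 found!

Found at 0, 1 comps


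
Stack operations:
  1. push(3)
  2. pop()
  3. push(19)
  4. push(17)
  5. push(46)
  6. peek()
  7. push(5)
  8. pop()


push(3) -> [3]
pop()->3, []
push(19) -> [19]
push(17) -> [19, 17]
push(46) -> [19, 17, 46]
peek()->46
push(5) -> [19, 17, 46, 5]
pop()->5, [19, 17, 46]

Final stack: [19, 17, 46]


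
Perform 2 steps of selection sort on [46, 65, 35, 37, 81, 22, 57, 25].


Initial: [46, 65, 35, 37, 81, 22, 57, 25]
Step 1: min=22 at 5
  Swap: [22, 65, 35, 37, 81, 46, 57, 25]
Step 2: min=25 at 7
  Swap: [22, 25, 35, 37, 81, 46, 57, 65]

After 2 steps: [22, 25, 35, 37, 81, 46, 57, 65]


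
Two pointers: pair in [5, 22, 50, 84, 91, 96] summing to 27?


lo=0(5)+hi=5(96)=101
lo=0(5)+hi=4(91)=96
lo=0(5)+hi=3(84)=89
lo=0(5)+hi=2(50)=55
lo=0(5)+hi=1(22)=27

Yes: 5+22=27


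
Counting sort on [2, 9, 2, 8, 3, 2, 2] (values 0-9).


Input: [2, 9, 2, 8, 3, 2, 2]
Counts: [0, 0, 4, 1, 0, 0, 0, 0, 1, 1]

Sorted: [2, 2, 2, 2, 3, 8, 9]


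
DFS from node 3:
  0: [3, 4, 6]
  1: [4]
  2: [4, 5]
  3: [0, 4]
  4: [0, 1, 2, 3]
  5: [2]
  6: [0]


Visit 3, push [4, 0]
Visit 0, push [6, 4]
Visit 4, push [2, 1]
Visit 1, push []
Visit 2, push [5]
Visit 5, push []
Visit 6, push []

DFS order: [3, 0, 4, 1, 2, 5, 6]


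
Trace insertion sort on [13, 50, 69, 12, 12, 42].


Initial: [13, 50, 69, 12, 12, 42]
Insert 50: [13, 50, 69, 12, 12, 42]
Insert 69: [13, 50, 69, 12, 12, 42]
Insert 12: [12, 13, 50, 69, 12, 42]
Insert 12: [12, 12, 13, 50, 69, 42]
Insert 42: [12, 12, 13, 42, 50, 69]

Sorted: [12, 12, 13, 42, 50, 69]


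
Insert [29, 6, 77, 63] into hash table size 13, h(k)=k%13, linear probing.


Insert 29: h=3 -> slot 3
Insert 6: h=6 -> slot 6
Insert 77: h=12 -> slot 12
Insert 63: h=11 -> slot 11

Table: [None, None, None, 29, None, None, 6, None, None, None, None, 63, 77]


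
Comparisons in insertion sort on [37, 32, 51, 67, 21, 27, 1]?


Algorithm: insertion sort
Input: [37, 32, 51, 67, 21, 27, 1]
Sorted: [1, 21, 27, 32, 37, 51, 67]

18
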